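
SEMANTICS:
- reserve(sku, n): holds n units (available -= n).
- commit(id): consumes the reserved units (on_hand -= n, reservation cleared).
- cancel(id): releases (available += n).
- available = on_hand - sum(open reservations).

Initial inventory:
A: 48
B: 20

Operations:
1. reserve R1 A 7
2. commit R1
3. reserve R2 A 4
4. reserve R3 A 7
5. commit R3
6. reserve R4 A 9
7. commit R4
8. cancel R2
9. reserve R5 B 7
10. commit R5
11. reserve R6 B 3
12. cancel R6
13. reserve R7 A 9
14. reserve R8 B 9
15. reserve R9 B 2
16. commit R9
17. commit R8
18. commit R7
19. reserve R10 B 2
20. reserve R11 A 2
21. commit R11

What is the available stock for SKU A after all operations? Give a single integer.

Answer: 14

Derivation:
Step 1: reserve R1 A 7 -> on_hand[A=48 B=20] avail[A=41 B=20] open={R1}
Step 2: commit R1 -> on_hand[A=41 B=20] avail[A=41 B=20] open={}
Step 3: reserve R2 A 4 -> on_hand[A=41 B=20] avail[A=37 B=20] open={R2}
Step 4: reserve R3 A 7 -> on_hand[A=41 B=20] avail[A=30 B=20] open={R2,R3}
Step 5: commit R3 -> on_hand[A=34 B=20] avail[A=30 B=20] open={R2}
Step 6: reserve R4 A 9 -> on_hand[A=34 B=20] avail[A=21 B=20] open={R2,R4}
Step 7: commit R4 -> on_hand[A=25 B=20] avail[A=21 B=20] open={R2}
Step 8: cancel R2 -> on_hand[A=25 B=20] avail[A=25 B=20] open={}
Step 9: reserve R5 B 7 -> on_hand[A=25 B=20] avail[A=25 B=13] open={R5}
Step 10: commit R5 -> on_hand[A=25 B=13] avail[A=25 B=13] open={}
Step 11: reserve R6 B 3 -> on_hand[A=25 B=13] avail[A=25 B=10] open={R6}
Step 12: cancel R6 -> on_hand[A=25 B=13] avail[A=25 B=13] open={}
Step 13: reserve R7 A 9 -> on_hand[A=25 B=13] avail[A=16 B=13] open={R7}
Step 14: reserve R8 B 9 -> on_hand[A=25 B=13] avail[A=16 B=4] open={R7,R8}
Step 15: reserve R9 B 2 -> on_hand[A=25 B=13] avail[A=16 B=2] open={R7,R8,R9}
Step 16: commit R9 -> on_hand[A=25 B=11] avail[A=16 B=2] open={R7,R8}
Step 17: commit R8 -> on_hand[A=25 B=2] avail[A=16 B=2] open={R7}
Step 18: commit R7 -> on_hand[A=16 B=2] avail[A=16 B=2] open={}
Step 19: reserve R10 B 2 -> on_hand[A=16 B=2] avail[A=16 B=0] open={R10}
Step 20: reserve R11 A 2 -> on_hand[A=16 B=2] avail[A=14 B=0] open={R10,R11}
Step 21: commit R11 -> on_hand[A=14 B=2] avail[A=14 B=0] open={R10}
Final available[A] = 14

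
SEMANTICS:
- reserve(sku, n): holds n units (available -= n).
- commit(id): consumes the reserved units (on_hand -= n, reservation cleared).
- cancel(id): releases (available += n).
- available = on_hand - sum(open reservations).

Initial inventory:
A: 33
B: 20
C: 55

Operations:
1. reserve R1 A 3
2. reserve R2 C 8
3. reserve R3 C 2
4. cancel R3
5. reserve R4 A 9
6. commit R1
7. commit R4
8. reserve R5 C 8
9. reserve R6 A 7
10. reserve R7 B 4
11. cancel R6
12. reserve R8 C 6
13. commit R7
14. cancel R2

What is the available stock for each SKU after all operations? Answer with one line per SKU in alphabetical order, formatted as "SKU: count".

Step 1: reserve R1 A 3 -> on_hand[A=33 B=20 C=55] avail[A=30 B=20 C=55] open={R1}
Step 2: reserve R2 C 8 -> on_hand[A=33 B=20 C=55] avail[A=30 B=20 C=47] open={R1,R2}
Step 3: reserve R3 C 2 -> on_hand[A=33 B=20 C=55] avail[A=30 B=20 C=45] open={R1,R2,R3}
Step 4: cancel R3 -> on_hand[A=33 B=20 C=55] avail[A=30 B=20 C=47] open={R1,R2}
Step 5: reserve R4 A 9 -> on_hand[A=33 B=20 C=55] avail[A=21 B=20 C=47] open={R1,R2,R4}
Step 6: commit R1 -> on_hand[A=30 B=20 C=55] avail[A=21 B=20 C=47] open={R2,R4}
Step 7: commit R4 -> on_hand[A=21 B=20 C=55] avail[A=21 B=20 C=47] open={R2}
Step 8: reserve R5 C 8 -> on_hand[A=21 B=20 C=55] avail[A=21 B=20 C=39] open={R2,R5}
Step 9: reserve R6 A 7 -> on_hand[A=21 B=20 C=55] avail[A=14 B=20 C=39] open={R2,R5,R6}
Step 10: reserve R7 B 4 -> on_hand[A=21 B=20 C=55] avail[A=14 B=16 C=39] open={R2,R5,R6,R7}
Step 11: cancel R6 -> on_hand[A=21 B=20 C=55] avail[A=21 B=16 C=39] open={R2,R5,R7}
Step 12: reserve R8 C 6 -> on_hand[A=21 B=20 C=55] avail[A=21 B=16 C=33] open={R2,R5,R7,R8}
Step 13: commit R7 -> on_hand[A=21 B=16 C=55] avail[A=21 B=16 C=33] open={R2,R5,R8}
Step 14: cancel R2 -> on_hand[A=21 B=16 C=55] avail[A=21 B=16 C=41] open={R5,R8}

Answer: A: 21
B: 16
C: 41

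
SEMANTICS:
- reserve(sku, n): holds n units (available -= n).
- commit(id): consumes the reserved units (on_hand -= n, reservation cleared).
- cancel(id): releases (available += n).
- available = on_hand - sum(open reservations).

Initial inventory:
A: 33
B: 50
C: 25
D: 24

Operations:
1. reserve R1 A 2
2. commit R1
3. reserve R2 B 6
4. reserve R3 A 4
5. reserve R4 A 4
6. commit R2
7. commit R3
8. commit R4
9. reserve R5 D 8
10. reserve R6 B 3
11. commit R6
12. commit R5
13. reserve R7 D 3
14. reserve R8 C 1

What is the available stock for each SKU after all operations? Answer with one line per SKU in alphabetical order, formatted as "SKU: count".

Step 1: reserve R1 A 2 -> on_hand[A=33 B=50 C=25 D=24] avail[A=31 B=50 C=25 D=24] open={R1}
Step 2: commit R1 -> on_hand[A=31 B=50 C=25 D=24] avail[A=31 B=50 C=25 D=24] open={}
Step 3: reserve R2 B 6 -> on_hand[A=31 B=50 C=25 D=24] avail[A=31 B=44 C=25 D=24] open={R2}
Step 4: reserve R3 A 4 -> on_hand[A=31 B=50 C=25 D=24] avail[A=27 B=44 C=25 D=24] open={R2,R3}
Step 5: reserve R4 A 4 -> on_hand[A=31 B=50 C=25 D=24] avail[A=23 B=44 C=25 D=24] open={R2,R3,R4}
Step 6: commit R2 -> on_hand[A=31 B=44 C=25 D=24] avail[A=23 B=44 C=25 D=24] open={R3,R4}
Step 7: commit R3 -> on_hand[A=27 B=44 C=25 D=24] avail[A=23 B=44 C=25 D=24] open={R4}
Step 8: commit R4 -> on_hand[A=23 B=44 C=25 D=24] avail[A=23 B=44 C=25 D=24] open={}
Step 9: reserve R5 D 8 -> on_hand[A=23 B=44 C=25 D=24] avail[A=23 B=44 C=25 D=16] open={R5}
Step 10: reserve R6 B 3 -> on_hand[A=23 B=44 C=25 D=24] avail[A=23 B=41 C=25 D=16] open={R5,R6}
Step 11: commit R6 -> on_hand[A=23 B=41 C=25 D=24] avail[A=23 B=41 C=25 D=16] open={R5}
Step 12: commit R5 -> on_hand[A=23 B=41 C=25 D=16] avail[A=23 B=41 C=25 D=16] open={}
Step 13: reserve R7 D 3 -> on_hand[A=23 B=41 C=25 D=16] avail[A=23 B=41 C=25 D=13] open={R7}
Step 14: reserve R8 C 1 -> on_hand[A=23 B=41 C=25 D=16] avail[A=23 B=41 C=24 D=13] open={R7,R8}

Answer: A: 23
B: 41
C: 24
D: 13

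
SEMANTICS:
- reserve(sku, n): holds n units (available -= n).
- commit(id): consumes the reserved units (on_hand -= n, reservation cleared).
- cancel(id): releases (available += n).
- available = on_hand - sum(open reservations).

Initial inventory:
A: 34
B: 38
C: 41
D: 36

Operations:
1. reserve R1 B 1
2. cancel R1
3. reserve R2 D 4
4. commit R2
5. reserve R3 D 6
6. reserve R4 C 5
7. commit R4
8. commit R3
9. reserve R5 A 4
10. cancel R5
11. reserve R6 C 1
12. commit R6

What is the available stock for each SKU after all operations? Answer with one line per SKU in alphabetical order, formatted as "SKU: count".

Step 1: reserve R1 B 1 -> on_hand[A=34 B=38 C=41 D=36] avail[A=34 B=37 C=41 D=36] open={R1}
Step 2: cancel R1 -> on_hand[A=34 B=38 C=41 D=36] avail[A=34 B=38 C=41 D=36] open={}
Step 3: reserve R2 D 4 -> on_hand[A=34 B=38 C=41 D=36] avail[A=34 B=38 C=41 D=32] open={R2}
Step 4: commit R2 -> on_hand[A=34 B=38 C=41 D=32] avail[A=34 B=38 C=41 D=32] open={}
Step 5: reserve R3 D 6 -> on_hand[A=34 B=38 C=41 D=32] avail[A=34 B=38 C=41 D=26] open={R3}
Step 6: reserve R4 C 5 -> on_hand[A=34 B=38 C=41 D=32] avail[A=34 B=38 C=36 D=26] open={R3,R4}
Step 7: commit R4 -> on_hand[A=34 B=38 C=36 D=32] avail[A=34 B=38 C=36 D=26] open={R3}
Step 8: commit R3 -> on_hand[A=34 B=38 C=36 D=26] avail[A=34 B=38 C=36 D=26] open={}
Step 9: reserve R5 A 4 -> on_hand[A=34 B=38 C=36 D=26] avail[A=30 B=38 C=36 D=26] open={R5}
Step 10: cancel R5 -> on_hand[A=34 B=38 C=36 D=26] avail[A=34 B=38 C=36 D=26] open={}
Step 11: reserve R6 C 1 -> on_hand[A=34 B=38 C=36 D=26] avail[A=34 B=38 C=35 D=26] open={R6}
Step 12: commit R6 -> on_hand[A=34 B=38 C=35 D=26] avail[A=34 B=38 C=35 D=26] open={}

Answer: A: 34
B: 38
C: 35
D: 26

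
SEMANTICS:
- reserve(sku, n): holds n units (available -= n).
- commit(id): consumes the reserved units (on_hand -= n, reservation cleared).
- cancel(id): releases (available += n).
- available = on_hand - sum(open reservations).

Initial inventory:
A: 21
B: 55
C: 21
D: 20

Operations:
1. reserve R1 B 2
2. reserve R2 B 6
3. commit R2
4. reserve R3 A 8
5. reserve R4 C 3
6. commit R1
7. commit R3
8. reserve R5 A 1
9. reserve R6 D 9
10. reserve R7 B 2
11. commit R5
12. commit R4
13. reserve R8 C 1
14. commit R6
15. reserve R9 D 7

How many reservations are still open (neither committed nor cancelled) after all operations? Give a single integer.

Answer: 3

Derivation:
Step 1: reserve R1 B 2 -> on_hand[A=21 B=55 C=21 D=20] avail[A=21 B=53 C=21 D=20] open={R1}
Step 2: reserve R2 B 6 -> on_hand[A=21 B=55 C=21 D=20] avail[A=21 B=47 C=21 D=20] open={R1,R2}
Step 3: commit R2 -> on_hand[A=21 B=49 C=21 D=20] avail[A=21 B=47 C=21 D=20] open={R1}
Step 4: reserve R3 A 8 -> on_hand[A=21 B=49 C=21 D=20] avail[A=13 B=47 C=21 D=20] open={R1,R3}
Step 5: reserve R4 C 3 -> on_hand[A=21 B=49 C=21 D=20] avail[A=13 B=47 C=18 D=20] open={R1,R3,R4}
Step 6: commit R1 -> on_hand[A=21 B=47 C=21 D=20] avail[A=13 B=47 C=18 D=20] open={R3,R4}
Step 7: commit R3 -> on_hand[A=13 B=47 C=21 D=20] avail[A=13 B=47 C=18 D=20] open={R4}
Step 8: reserve R5 A 1 -> on_hand[A=13 B=47 C=21 D=20] avail[A=12 B=47 C=18 D=20] open={R4,R5}
Step 9: reserve R6 D 9 -> on_hand[A=13 B=47 C=21 D=20] avail[A=12 B=47 C=18 D=11] open={R4,R5,R6}
Step 10: reserve R7 B 2 -> on_hand[A=13 B=47 C=21 D=20] avail[A=12 B=45 C=18 D=11] open={R4,R5,R6,R7}
Step 11: commit R5 -> on_hand[A=12 B=47 C=21 D=20] avail[A=12 B=45 C=18 D=11] open={R4,R6,R7}
Step 12: commit R4 -> on_hand[A=12 B=47 C=18 D=20] avail[A=12 B=45 C=18 D=11] open={R6,R7}
Step 13: reserve R8 C 1 -> on_hand[A=12 B=47 C=18 D=20] avail[A=12 B=45 C=17 D=11] open={R6,R7,R8}
Step 14: commit R6 -> on_hand[A=12 B=47 C=18 D=11] avail[A=12 B=45 C=17 D=11] open={R7,R8}
Step 15: reserve R9 D 7 -> on_hand[A=12 B=47 C=18 D=11] avail[A=12 B=45 C=17 D=4] open={R7,R8,R9}
Open reservations: ['R7', 'R8', 'R9'] -> 3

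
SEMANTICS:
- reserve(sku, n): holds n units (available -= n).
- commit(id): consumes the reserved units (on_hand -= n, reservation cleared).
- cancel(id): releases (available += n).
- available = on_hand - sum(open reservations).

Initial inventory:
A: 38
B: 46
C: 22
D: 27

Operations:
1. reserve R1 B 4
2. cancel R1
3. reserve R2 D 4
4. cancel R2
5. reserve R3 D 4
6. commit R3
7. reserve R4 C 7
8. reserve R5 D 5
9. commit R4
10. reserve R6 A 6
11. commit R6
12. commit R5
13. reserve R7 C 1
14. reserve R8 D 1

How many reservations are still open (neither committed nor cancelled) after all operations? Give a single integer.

Step 1: reserve R1 B 4 -> on_hand[A=38 B=46 C=22 D=27] avail[A=38 B=42 C=22 D=27] open={R1}
Step 2: cancel R1 -> on_hand[A=38 B=46 C=22 D=27] avail[A=38 B=46 C=22 D=27] open={}
Step 3: reserve R2 D 4 -> on_hand[A=38 B=46 C=22 D=27] avail[A=38 B=46 C=22 D=23] open={R2}
Step 4: cancel R2 -> on_hand[A=38 B=46 C=22 D=27] avail[A=38 B=46 C=22 D=27] open={}
Step 5: reserve R3 D 4 -> on_hand[A=38 B=46 C=22 D=27] avail[A=38 B=46 C=22 D=23] open={R3}
Step 6: commit R3 -> on_hand[A=38 B=46 C=22 D=23] avail[A=38 B=46 C=22 D=23] open={}
Step 7: reserve R4 C 7 -> on_hand[A=38 B=46 C=22 D=23] avail[A=38 B=46 C=15 D=23] open={R4}
Step 8: reserve R5 D 5 -> on_hand[A=38 B=46 C=22 D=23] avail[A=38 B=46 C=15 D=18] open={R4,R5}
Step 9: commit R4 -> on_hand[A=38 B=46 C=15 D=23] avail[A=38 B=46 C=15 D=18] open={R5}
Step 10: reserve R6 A 6 -> on_hand[A=38 B=46 C=15 D=23] avail[A=32 B=46 C=15 D=18] open={R5,R6}
Step 11: commit R6 -> on_hand[A=32 B=46 C=15 D=23] avail[A=32 B=46 C=15 D=18] open={R5}
Step 12: commit R5 -> on_hand[A=32 B=46 C=15 D=18] avail[A=32 B=46 C=15 D=18] open={}
Step 13: reserve R7 C 1 -> on_hand[A=32 B=46 C=15 D=18] avail[A=32 B=46 C=14 D=18] open={R7}
Step 14: reserve R8 D 1 -> on_hand[A=32 B=46 C=15 D=18] avail[A=32 B=46 C=14 D=17] open={R7,R8}
Open reservations: ['R7', 'R8'] -> 2

Answer: 2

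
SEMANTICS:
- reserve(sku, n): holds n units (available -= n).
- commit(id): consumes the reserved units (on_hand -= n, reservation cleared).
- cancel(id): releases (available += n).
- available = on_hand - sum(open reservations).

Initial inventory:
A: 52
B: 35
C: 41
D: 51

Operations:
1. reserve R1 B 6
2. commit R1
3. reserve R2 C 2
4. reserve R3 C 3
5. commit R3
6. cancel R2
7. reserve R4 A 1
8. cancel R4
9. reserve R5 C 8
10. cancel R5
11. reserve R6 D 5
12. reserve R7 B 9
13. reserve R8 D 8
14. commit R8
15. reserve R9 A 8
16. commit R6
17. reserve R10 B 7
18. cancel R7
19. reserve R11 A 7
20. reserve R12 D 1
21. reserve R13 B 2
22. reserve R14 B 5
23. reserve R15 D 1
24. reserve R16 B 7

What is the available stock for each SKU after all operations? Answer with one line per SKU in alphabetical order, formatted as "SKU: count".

Answer: A: 37
B: 8
C: 38
D: 36

Derivation:
Step 1: reserve R1 B 6 -> on_hand[A=52 B=35 C=41 D=51] avail[A=52 B=29 C=41 D=51] open={R1}
Step 2: commit R1 -> on_hand[A=52 B=29 C=41 D=51] avail[A=52 B=29 C=41 D=51] open={}
Step 3: reserve R2 C 2 -> on_hand[A=52 B=29 C=41 D=51] avail[A=52 B=29 C=39 D=51] open={R2}
Step 4: reserve R3 C 3 -> on_hand[A=52 B=29 C=41 D=51] avail[A=52 B=29 C=36 D=51] open={R2,R3}
Step 5: commit R3 -> on_hand[A=52 B=29 C=38 D=51] avail[A=52 B=29 C=36 D=51] open={R2}
Step 6: cancel R2 -> on_hand[A=52 B=29 C=38 D=51] avail[A=52 B=29 C=38 D=51] open={}
Step 7: reserve R4 A 1 -> on_hand[A=52 B=29 C=38 D=51] avail[A=51 B=29 C=38 D=51] open={R4}
Step 8: cancel R4 -> on_hand[A=52 B=29 C=38 D=51] avail[A=52 B=29 C=38 D=51] open={}
Step 9: reserve R5 C 8 -> on_hand[A=52 B=29 C=38 D=51] avail[A=52 B=29 C=30 D=51] open={R5}
Step 10: cancel R5 -> on_hand[A=52 B=29 C=38 D=51] avail[A=52 B=29 C=38 D=51] open={}
Step 11: reserve R6 D 5 -> on_hand[A=52 B=29 C=38 D=51] avail[A=52 B=29 C=38 D=46] open={R6}
Step 12: reserve R7 B 9 -> on_hand[A=52 B=29 C=38 D=51] avail[A=52 B=20 C=38 D=46] open={R6,R7}
Step 13: reserve R8 D 8 -> on_hand[A=52 B=29 C=38 D=51] avail[A=52 B=20 C=38 D=38] open={R6,R7,R8}
Step 14: commit R8 -> on_hand[A=52 B=29 C=38 D=43] avail[A=52 B=20 C=38 D=38] open={R6,R7}
Step 15: reserve R9 A 8 -> on_hand[A=52 B=29 C=38 D=43] avail[A=44 B=20 C=38 D=38] open={R6,R7,R9}
Step 16: commit R6 -> on_hand[A=52 B=29 C=38 D=38] avail[A=44 B=20 C=38 D=38] open={R7,R9}
Step 17: reserve R10 B 7 -> on_hand[A=52 B=29 C=38 D=38] avail[A=44 B=13 C=38 D=38] open={R10,R7,R9}
Step 18: cancel R7 -> on_hand[A=52 B=29 C=38 D=38] avail[A=44 B=22 C=38 D=38] open={R10,R9}
Step 19: reserve R11 A 7 -> on_hand[A=52 B=29 C=38 D=38] avail[A=37 B=22 C=38 D=38] open={R10,R11,R9}
Step 20: reserve R12 D 1 -> on_hand[A=52 B=29 C=38 D=38] avail[A=37 B=22 C=38 D=37] open={R10,R11,R12,R9}
Step 21: reserve R13 B 2 -> on_hand[A=52 B=29 C=38 D=38] avail[A=37 B=20 C=38 D=37] open={R10,R11,R12,R13,R9}
Step 22: reserve R14 B 5 -> on_hand[A=52 B=29 C=38 D=38] avail[A=37 B=15 C=38 D=37] open={R10,R11,R12,R13,R14,R9}
Step 23: reserve R15 D 1 -> on_hand[A=52 B=29 C=38 D=38] avail[A=37 B=15 C=38 D=36] open={R10,R11,R12,R13,R14,R15,R9}
Step 24: reserve R16 B 7 -> on_hand[A=52 B=29 C=38 D=38] avail[A=37 B=8 C=38 D=36] open={R10,R11,R12,R13,R14,R15,R16,R9}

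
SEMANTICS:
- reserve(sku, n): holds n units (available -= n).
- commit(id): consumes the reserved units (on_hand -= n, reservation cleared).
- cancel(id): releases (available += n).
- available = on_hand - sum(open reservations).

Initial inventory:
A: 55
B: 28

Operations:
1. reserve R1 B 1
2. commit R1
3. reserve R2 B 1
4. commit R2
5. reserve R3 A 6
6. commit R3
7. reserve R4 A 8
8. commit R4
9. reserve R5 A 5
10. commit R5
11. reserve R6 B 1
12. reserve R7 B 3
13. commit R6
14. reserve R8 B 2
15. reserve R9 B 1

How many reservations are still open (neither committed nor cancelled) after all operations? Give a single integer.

Answer: 3

Derivation:
Step 1: reserve R1 B 1 -> on_hand[A=55 B=28] avail[A=55 B=27] open={R1}
Step 2: commit R1 -> on_hand[A=55 B=27] avail[A=55 B=27] open={}
Step 3: reserve R2 B 1 -> on_hand[A=55 B=27] avail[A=55 B=26] open={R2}
Step 4: commit R2 -> on_hand[A=55 B=26] avail[A=55 B=26] open={}
Step 5: reserve R3 A 6 -> on_hand[A=55 B=26] avail[A=49 B=26] open={R3}
Step 6: commit R3 -> on_hand[A=49 B=26] avail[A=49 B=26] open={}
Step 7: reserve R4 A 8 -> on_hand[A=49 B=26] avail[A=41 B=26] open={R4}
Step 8: commit R4 -> on_hand[A=41 B=26] avail[A=41 B=26] open={}
Step 9: reserve R5 A 5 -> on_hand[A=41 B=26] avail[A=36 B=26] open={R5}
Step 10: commit R5 -> on_hand[A=36 B=26] avail[A=36 B=26] open={}
Step 11: reserve R6 B 1 -> on_hand[A=36 B=26] avail[A=36 B=25] open={R6}
Step 12: reserve R7 B 3 -> on_hand[A=36 B=26] avail[A=36 B=22] open={R6,R7}
Step 13: commit R6 -> on_hand[A=36 B=25] avail[A=36 B=22] open={R7}
Step 14: reserve R8 B 2 -> on_hand[A=36 B=25] avail[A=36 B=20] open={R7,R8}
Step 15: reserve R9 B 1 -> on_hand[A=36 B=25] avail[A=36 B=19] open={R7,R8,R9}
Open reservations: ['R7', 'R8', 'R9'] -> 3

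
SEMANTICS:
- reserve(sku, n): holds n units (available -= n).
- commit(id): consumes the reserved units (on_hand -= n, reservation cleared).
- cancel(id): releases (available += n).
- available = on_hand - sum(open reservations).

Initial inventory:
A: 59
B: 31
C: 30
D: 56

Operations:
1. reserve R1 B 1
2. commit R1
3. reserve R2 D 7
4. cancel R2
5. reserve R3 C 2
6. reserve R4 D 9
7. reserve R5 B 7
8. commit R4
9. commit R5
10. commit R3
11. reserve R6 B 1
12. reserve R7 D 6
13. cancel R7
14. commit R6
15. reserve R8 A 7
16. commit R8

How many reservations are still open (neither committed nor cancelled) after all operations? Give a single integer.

Step 1: reserve R1 B 1 -> on_hand[A=59 B=31 C=30 D=56] avail[A=59 B=30 C=30 D=56] open={R1}
Step 2: commit R1 -> on_hand[A=59 B=30 C=30 D=56] avail[A=59 B=30 C=30 D=56] open={}
Step 3: reserve R2 D 7 -> on_hand[A=59 B=30 C=30 D=56] avail[A=59 B=30 C=30 D=49] open={R2}
Step 4: cancel R2 -> on_hand[A=59 B=30 C=30 D=56] avail[A=59 B=30 C=30 D=56] open={}
Step 5: reserve R3 C 2 -> on_hand[A=59 B=30 C=30 D=56] avail[A=59 B=30 C=28 D=56] open={R3}
Step 6: reserve R4 D 9 -> on_hand[A=59 B=30 C=30 D=56] avail[A=59 B=30 C=28 D=47] open={R3,R4}
Step 7: reserve R5 B 7 -> on_hand[A=59 B=30 C=30 D=56] avail[A=59 B=23 C=28 D=47] open={R3,R4,R5}
Step 8: commit R4 -> on_hand[A=59 B=30 C=30 D=47] avail[A=59 B=23 C=28 D=47] open={R3,R5}
Step 9: commit R5 -> on_hand[A=59 B=23 C=30 D=47] avail[A=59 B=23 C=28 D=47] open={R3}
Step 10: commit R3 -> on_hand[A=59 B=23 C=28 D=47] avail[A=59 B=23 C=28 D=47] open={}
Step 11: reserve R6 B 1 -> on_hand[A=59 B=23 C=28 D=47] avail[A=59 B=22 C=28 D=47] open={R6}
Step 12: reserve R7 D 6 -> on_hand[A=59 B=23 C=28 D=47] avail[A=59 B=22 C=28 D=41] open={R6,R7}
Step 13: cancel R7 -> on_hand[A=59 B=23 C=28 D=47] avail[A=59 B=22 C=28 D=47] open={R6}
Step 14: commit R6 -> on_hand[A=59 B=22 C=28 D=47] avail[A=59 B=22 C=28 D=47] open={}
Step 15: reserve R8 A 7 -> on_hand[A=59 B=22 C=28 D=47] avail[A=52 B=22 C=28 D=47] open={R8}
Step 16: commit R8 -> on_hand[A=52 B=22 C=28 D=47] avail[A=52 B=22 C=28 D=47] open={}
Open reservations: [] -> 0

Answer: 0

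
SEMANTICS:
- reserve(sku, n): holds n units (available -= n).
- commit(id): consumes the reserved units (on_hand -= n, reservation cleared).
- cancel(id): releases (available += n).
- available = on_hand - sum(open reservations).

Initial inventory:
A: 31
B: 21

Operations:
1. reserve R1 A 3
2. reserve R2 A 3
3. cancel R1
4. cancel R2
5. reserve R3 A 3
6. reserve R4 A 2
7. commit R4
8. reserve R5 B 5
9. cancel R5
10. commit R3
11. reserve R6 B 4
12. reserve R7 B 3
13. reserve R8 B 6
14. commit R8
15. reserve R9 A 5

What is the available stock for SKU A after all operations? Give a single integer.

Step 1: reserve R1 A 3 -> on_hand[A=31 B=21] avail[A=28 B=21] open={R1}
Step 2: reserve R2 A 3 -> on_hand[A=31 B=21] avail[A=25 B=21] open={R1,R2}
Step 3: cancel R1 -> on_hand[A=31 B=21] avail[A=28 B=21] open={R2}
Step 4: cancel R2 -> on_hand[A=31 B=21] avail[A=31 B=21] open={}
Step 5: reserve R3 A 3 -> on_hand[A=31 B=21] avail[A=28 B=21] open={R3}
Step 6: reserve R4 A 2 -> on_hand[A=31 B=21] avail[A=26 B=21] open={R3,R4}
Step 7: commit R4 -> on_hand[A=29 B=21] avail[A=26 B=21] open={R3}
Step 8: reserve R5 B 5 -> on_hand[A=29 B=21] avail[A=26 B=16] open={R3,R5}
Step 9: cancel R5 -> on_hand[A=29 B=21] avail[A=26 B=21] open={R3}
Step 10: commit R3 -> on_hand[A=26 B=21] avail[A=26 B=21] open={}
Step 11: reserve R6 B 4 -> on_hand[A=26 B=21] avail[A=26 B=17] open={R6}
Step 12: reserve R7 B 3 -> on_hand[A=26 B=21] avail[A=26 B=14] open={R6,R7}
Step 13: reserve R8 B 6 -> on_hand[A=26 B=21] avail[A=26 B=8] open={R6,R7,R8}
Step 14: commit R8 -> on_hand[A=26 B=15] avail[A=26 B=8] open={R6,R7}
Step 15: reserve R9 A 5 -> on_hand[A=26 B=15] avail[A=21 B=8] open={R6,R7,R9}
Final available[A] = 21

Answer: 21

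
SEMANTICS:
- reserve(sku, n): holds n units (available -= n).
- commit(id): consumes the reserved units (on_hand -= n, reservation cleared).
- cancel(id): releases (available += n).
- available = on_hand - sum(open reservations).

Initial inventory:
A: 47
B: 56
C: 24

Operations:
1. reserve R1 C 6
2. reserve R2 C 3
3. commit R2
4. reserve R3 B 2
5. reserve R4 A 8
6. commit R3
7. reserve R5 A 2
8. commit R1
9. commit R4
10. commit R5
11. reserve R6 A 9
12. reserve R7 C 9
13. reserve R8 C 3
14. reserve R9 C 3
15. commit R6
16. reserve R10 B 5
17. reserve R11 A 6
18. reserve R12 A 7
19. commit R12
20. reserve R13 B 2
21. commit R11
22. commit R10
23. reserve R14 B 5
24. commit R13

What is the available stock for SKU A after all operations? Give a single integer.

Answer: 15

Derivation:
Step 1: reserve R1 C 6 -> on_hand[A=47 B=56 C=24] avail[A=47 B=56 C=18] open={R1}
Step 2: reserve R2 C 3 -> on_hand[A=47 B=56 C=24] avail[A=47 B=56 C=15] open={R1,R2}
Step 3: commit R2 -> on_hand[A=47 B=56 C=21] avail[A=47 B=56 C=15] open={R1}
Step 4: reserve R3 B 2 -> on_hand[A=47 B=56 C=21] avail[A=47 B=54 C=15] open={R1,R3}
Step 5: reserve R4 A 8 -> on_hand[A=47 B=56 C=21] avail[A=39 B=54 C=15] open={R1,R3,R4}
Step 6: commit R3 -> on_hand[A=47 B=54 C=21] avail[A=39 B=54 C=15] open={R1,R4}
Step 7: reserve R5 A 2 -> on_hand[A=47 B=54 C=21] avail[A=37 B=54 C=15] open={R1,R4,R5}
Step 8: commit R1 -> on_hand[A=47 B=54 C=15] avail[A=37 B=54 C=15] open={R4,R5}
Step 9: commit R4 -> on_hand[A=39 B=54 C=15] avail[A=37 B=54 C=15] open={R5}
Step 10: commit R5 -> on_hand[A=37 B=54 C=15] avail[A=37 B=54 C=15] open={}
Step 11: reserve R6 A 9 -> on_hand[A=37 B=54 C=15] avail[A=28 B=54 C=15] open={R6}
Step 12: reserve R7 C 9 -> on_hand[A=37 B=54 C=15] avail[A=28 B=54 C=6] open={R6,R7}
Step 13: reserve R8 C 3 -> on_hand[A=37 B=54 C=15] avail[A=28 B=54 C=3] open={R6,R7,R8}
Step 14: reserve R9 C 3 -> on_hand[A=37 B=54 C=15] avail[A=28 B=54 C=0] open={R6,R7,R8,R9}
Step 15: commit R6 -> on_hand[A=28 B=54 C=15] avail[A=28 B=54 C=0] open={R7,R8,R9}
Step 16: reserve R10 B 5 -> on_hand[A=28 B=54 C=15] avail[A=28 B=49 C=0] open={R10,R7,R8,R9}
Step 17: reserve R11 A 6 -> on_hand[A=28 B=54 C=15] avail[A=22 B=49 C=0] open={R10,R11,R7,R8,R9}
Step 18: reserve R12 A 7 -> on_hand[A=28 B=54 C=15] avail[A=15 B=49 C=0] open={R10,R11,R12,R7,R8,R9}
Step 19: commit R12 -> on_hand[A=21 B=54 C=15] avail[A=15 B=49 C=0] open={R10,R11,R7,R8,R9}
Step 20: reserve R13 B 2 -> on_hand[A=21 B=54 C=15] avail[A=15 B=47 C=0] open={R10,R11,R13,R7,R8,R9}
Step 21: commit R11 -> on_hand[A=15 B=54 C=15] avail[A=15 B=47 C=0] open={R10,R13,R7,R8,R9}
Step 22: commit R10 -> on_hand[A=15 B=49 C=15] avail[A=15 B=47 C=0] open={R13,R7,R8,R9}
Step 23: reserve R14 B 5 -> on_hand[A=15 B=49 C=15] avail[A=15 B=42 C=0] open={R13,R14,R7,R8,R9}
Step 24: commit R13 -> on_hand[A=15 B=47 C=15] avail[A=15 B=42 C=0] open={R14,R7,R8,R9}
Final available[A] = 15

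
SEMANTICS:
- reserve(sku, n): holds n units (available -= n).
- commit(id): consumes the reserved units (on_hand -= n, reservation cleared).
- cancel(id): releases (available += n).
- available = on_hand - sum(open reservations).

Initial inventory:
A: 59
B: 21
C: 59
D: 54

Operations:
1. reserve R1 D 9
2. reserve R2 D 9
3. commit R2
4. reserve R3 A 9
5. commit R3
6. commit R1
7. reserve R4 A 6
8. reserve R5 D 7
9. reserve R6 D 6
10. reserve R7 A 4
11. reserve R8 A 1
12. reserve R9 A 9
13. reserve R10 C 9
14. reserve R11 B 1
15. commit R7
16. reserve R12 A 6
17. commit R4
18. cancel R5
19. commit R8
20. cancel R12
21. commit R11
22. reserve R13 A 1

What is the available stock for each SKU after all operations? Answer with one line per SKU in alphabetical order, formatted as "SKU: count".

Answer: A: 29
B: 20
C: 50
D: 30

Derivation:
Step 1: reserve R1 D 9 -> on_hand[A=59 B=21 C=59 D=54] avail[A=59 B=21 C=59 D=45] open={R1}
Step 2: reserve R2 D 9 -> on_hand[A=59 B=21 C=59 D=54] avail[A=59 B=21 C=59 D=36] open={R1,R2}
Step 3: commit R2 -> on_hand[A=59 B=21 C=59 D=45] avail[A=59 B=21 C=59 D=36] open={R1}
Step 4: reserve R3 A 9 -> on_hand[A=59 B=21 C=59 D=45] avail[A=50 B=21 C=59 D=36] open={R1,R3}
Step 5: commit R3 -> on_hand[A=50 B=21 C=59 D=45] avail[A=50 B=21 C=59 D=36] open={R1}
Step 6: commit R1 -> on_hand[A=50 B=21 C=59 D=36] avail[A=50 B=21 C=59 D=36] open={}
Step 7: reserve R4 A 6 -> on_hand[A=50 B=21 C=59 D=36] avail[A=44 B=21 C=59 D=36] open={R4}
Step 8: reserve R5 D 7 -> on_hand[A=50 B=21 C=59 D=36] avail[A=44 B=21 C=59 D=29] open={R4,R5}
Step 9: reserve R6 D 6 -> on_hand[A=50 B=21 C=59 D=36] avail[A=44 B=21 C=59 D=23] open={R4,R5,R6}
Step 10: reserve R7 A 4 -> on_hand[A=50 B=21 C=59 D=36] avail[A=40 B=21 C=59 D=23] open={R4,R5,R6,R7}
Step 11: reserve R8 A 1 -> on_hand[A=50 B=21 C=59 D=36] avail[A=39 B=21 C=59 D=23] open={R4,R5,R6,R7,R8}
Step 12: reserve R9 A 9 -> on_hand[A=50 B=21 C=59 D=36] avail[A=30 B=21 C=59 D=23] open={R4,R5,R6,R7,R8,R9}
Step 13: reserve R10 C 9 -> on_hand[A=50 B=21 C=59 D=36] avail[A=30 B=21 C=50 D=23] open={R10,R4,R5,R6,R7,R8,R9}
Step 14: reserve R11 B 1 -> on_hand[A=50 B=21 C=59 D=36] avail[A=30 B=20 C=50 D=23] open={R10,R11,R4,R5,R6,R7,R8,R9}
Step 15: commit R7 -> on_hand[A=46 B=21 C=59 D=36] avail[A=30 B=20 C=50 D=23] open={R10,R11,R4,R5,R6,R8,R9}
Step 16: reserve R12 A 6 -> on_hand[A=46 B=21 C=59 D=36] avail[A=24 B=20 C=50 D=23] open={R10,R11,R12,R4,R5,R6,R8,R9}
Step 17: commit R4 -> on_hand[A=40 B=21 C=59 D=36] avail[A=24 B=20 C=50 D=23] open={R10,R11,R12,R5,R6,R8,R9}
Step 18: cancel R5 -> on_hand[A=40 B=21 C=59 D=36] avail[A=24 B=20 C=50 D=30] open={R10,R11,R12,R6,R8,R9}
Step 19: commit R8 -> on_hand[A=39 B=21 C=59 D=36] avail[A=24 B=20 C=50 D=30] open={R10,R11,R12,R6,R9}
Step 20: cancel R12 -> on_hand[A=39 B=21 C=59 D=36] avail[A=30 B=20 C=50 D=30] open={R10,R11,R6,R9}
Step 21: commit R11 -> on_hand[A=39 B=20 C=59 D=36] avail[A=30 B=20 C=50 D=30] open={R10,R6,R9}
Step 22: reserve R13 A 1 -> on_hand[A=39 B=20 C=59 D=36] avail[A=29 B=20 C=50 D=30] open={R10,R13,R6,R9}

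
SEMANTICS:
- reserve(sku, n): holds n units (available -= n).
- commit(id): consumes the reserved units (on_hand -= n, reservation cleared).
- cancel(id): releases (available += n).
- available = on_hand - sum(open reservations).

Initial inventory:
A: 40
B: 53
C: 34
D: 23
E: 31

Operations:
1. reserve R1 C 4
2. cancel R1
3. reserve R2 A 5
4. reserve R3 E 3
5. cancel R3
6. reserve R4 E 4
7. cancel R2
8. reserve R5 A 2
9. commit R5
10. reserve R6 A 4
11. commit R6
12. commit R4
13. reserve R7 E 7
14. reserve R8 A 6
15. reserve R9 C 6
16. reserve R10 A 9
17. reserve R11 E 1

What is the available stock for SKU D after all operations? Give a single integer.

Step 1: reserve R1 C 4 -> on_hand[A=40 B=53 C=34 D=23 E=31] avail[A=40 B=53 C=30 D=23 E=31] open={R1}
Step 2: cancel R1 -> on_hand[A=40 B=53 C=34 D=23 E=31] avail[A=40 B=53 C=34 D=23 E=31] open={}
Step 3: reserve R2 A 5 -> on_hand[A=40 B=53 C=34 D=23 E=31] avail[A=35 B=53 C=34 D=23 E=31] open={R2}
Step 4: reserve R3 E 3 -> on_hand[A=40 B=53 C=34 D=23 E=31] avail[A=35 B=53 C=34 D=23 E=28] open={R2,R3}
Step 5: cancel R3 -> on_hand[A=40 B=53 C=34 D=23 E=31] avail[A=35 B=53 C=34 D=23 E=31] open={R2}
Step 6: reserve R4 E 4 -> on_hand[A=40 B=53 C=34 D=23 E=31] avail[A=35 B=53 C=34 D=23 E=27] open={R2,R4}
Step 7: cancel R2 -> on_hand[A=40 B=53 C=34 D=23 E=31] avail[A=40 B=53 C=34 D=23 E=27] open={R4}
Step 8: reserve R5 A 2 -> on_hand[A=40 B=53 C=34 D=23 E=31] avail[A=38 B=53 C=34 D=23 E=27] open={R4,R5}
Step 9: commit R5 -> on_hand[A=38 B=53 C=34 D=23 E=31] avail[A=38 B=53 C=34 D=23 E=27] open={R4}
Step 10: reserve R6 A 4 -> on_hand[A=38 B=53 C=34 D=23 E=31] avail[A=34 B=53 C=34 D=23 E=27] open={R4,R6}
Step 11: commit R6 -> on_hand[A=34 B=53 C=34 D=23 E=31] avail[A=34 B=53 C=34 D=23 E=27] open={R4}
Step 12: commit R4 -> on_hand[A=34 B=53 C=34 D=23 E=27] avail[A=34 B=53 C=34 D=23 E=27] open={}
Step 13: reserve R7 E 7 -> on_hand[A=34 B=53 C=34 D=23 E=27] avail[A=34 B=53 C=34 D=23 E=20] open={R7}
Step 14: reserve R8 A 6 -> on_hand[A=34 B=53 C=34 D=23 E=27] avail[A=28 B=53 C=34 D=23 E=20] open={R7,R8}
Step 15: reserve R9 C 6 -> on_hand[A=34 B=53 C=34 D=23 E=27] avail[A=28 B=53 C=28 D=23 E=20] open={R7,R8,R9}
Step 16: reserve R10 A 9 -> on_hand[A=34 B=53 C=34 D=23 E=27] avail[A=19 B=53 C=28 D=23 E=20] open={R10,R7,R8,R9}
Step 17: reserve R11 E 1 -> on_hand[A=34 B=53 C=34 D=23 E=27] avail[A=19 B=53 C=28 D=23 E=19] open={R10,R11,R7,R8,R9}
Final available[D] = 23

Answer: 23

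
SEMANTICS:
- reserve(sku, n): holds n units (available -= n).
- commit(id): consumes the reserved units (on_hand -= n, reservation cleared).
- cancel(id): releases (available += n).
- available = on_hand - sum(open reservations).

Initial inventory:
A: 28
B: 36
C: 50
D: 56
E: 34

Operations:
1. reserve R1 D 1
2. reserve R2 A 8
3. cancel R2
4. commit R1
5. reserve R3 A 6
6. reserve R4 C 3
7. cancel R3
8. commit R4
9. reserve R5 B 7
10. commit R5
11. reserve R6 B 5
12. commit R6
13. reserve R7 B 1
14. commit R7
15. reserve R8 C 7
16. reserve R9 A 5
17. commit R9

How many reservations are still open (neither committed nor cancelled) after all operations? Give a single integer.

Step 1: reserve R1 D 1 -> on_hand[A=28 B=36 C=50 D=56 E=34] avail[A=28 B=36 C=50 D=55 E=34] open={R1}
Step 2: reserve R2 A 8 -> on_hand[A=28 B=36 C=50 D=56 E=34] avail[A=20 B=36 C=50 D=55 E=34] open={R1,R2}
Step 3: cancel R2 -> on_hand[A=28 B=36 C=50 D=56 E=34] avail[A=28 B=36 C=50 D=55 E=34] open={R1}
Step 4: commit R1 -> on_hand[A=28 B=36 C=50 D=55 E=34] avail[A=28 B=36 C=50 D=55 E=34] open={}
Step 5: reserve R3 A 6 -> on_hand[A=28 B=36 C=50 D=55 E=34] avail[A=22 B=36 C=50 D=55 E=34] open={R3}
Step 6: reserve R4 C 3 -> on_hand[A=28 B=36 C=50 D=55 E=34] avail[A=22 B=36 C=47 D=55 E=34] open={R3,R4}
Step 7: cancel R3 -> on_hand[A=28 B=36 C=50 D=55 E=34] avail[A=28 B=36 C=47 D=55 E=34] open={R4}
Step 8: commit R4 -> on_hand[A=28 B=36 C=47 D=55 E=34] avail[A=28 B=36 C=47 D=55 E=34] open={}
Step 9: reserve R5 B 7 -> on_hand[A=28 B=36 C=47 D=55 E=34] avail[A=28 B=29 C=47 D=55 E=34] open={R5}
Step 10: commit R5 -> on_hand[A=28 B=29 C=47 D=55 E=34] avail[A=28 B=29 C=47 D=55 E=34] open={}
Step 11: reserve R6 B 5 -> on_hand[A=28 B=29 C=47 D=55 E=34] avail[A=28 B=24 C=47 D=55 E=34] open={R6}
Step 12: commit R6 -> on_hand[A=28 B=24 C=47 D=55 E=34] avail[A=28 B=24 C=47 D=55 E=34] open={}
Step 13: reserve R7 B 1 -> on_hand[A=28 B=24 C=47 D=55 E=34] avail[A=28 B=23 C=47 D=55 E=34] open={R7}
Step 14: commit R7 -> on_hand[A=28 B=23 C=47 D=55 E=34] avail[A=28 B=23 C=47 D=55 E=34] open={}
Step 15: reserve R8 C 7 -> on_hand[A=28 B=23 C=47 D=55 E=34] avail[A=28 B=23 C=40 D=55 E=34] open={R8}
Step 16: reserve R9 A 5 -> on_hand[A=28 B=23 C=47 D=55 E=34] avail[A=23 B=23 C=40 D=55 E=34] open={R8,R9}
Step 17: commit R9 -> on_hand[A=23 B=23 C=47 D=55 E=34] avail[A=23 B=23 C=40 D=55 E=34] open={R8}
Open reservations: ['R8'] -> 1

Answer: 1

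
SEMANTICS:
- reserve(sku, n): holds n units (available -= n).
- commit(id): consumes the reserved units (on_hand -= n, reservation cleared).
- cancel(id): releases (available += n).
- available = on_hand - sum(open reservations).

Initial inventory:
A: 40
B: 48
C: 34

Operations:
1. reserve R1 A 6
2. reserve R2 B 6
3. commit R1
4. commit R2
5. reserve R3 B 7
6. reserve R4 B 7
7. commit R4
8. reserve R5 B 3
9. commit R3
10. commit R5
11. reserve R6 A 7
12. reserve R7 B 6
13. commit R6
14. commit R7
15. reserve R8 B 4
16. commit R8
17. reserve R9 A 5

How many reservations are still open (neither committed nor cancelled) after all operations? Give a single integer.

Answer: 1

Derivation:
Step 1: reserve R1 A 6 -> on_hand[A=40 B=48 C=34] avail[A=34 B=48 C=34] open={R1}
Step 2: reserve R2 B 6 -> on_hand[A=40 B=48 C=34] avail[A=34 B=42 C=34] open={R1,R2}
Step 3: commit R1 -> on_hand[A=34 B=48 C=34] avail[A=34 B=42 C=34] open={R2}
Step 4: commit R2 -> on_hand[A=34 B=42 C=34] avail[A=34 B=42 C=34] open={}
Step 5: reserve R3 B 7 -> on_hand[A=34 B=42 C=34] avail[A=34 B=35 C=34] open={R3}
Step 6: reserve R4 B 7 -> on_hand[A=34 B=42 C=34] avail[A=34 B=28 C=34] open={R3,R4}
Step 7: commit R4 -> on_hand[A=34 B=35 C=34] avail[A=34 B=28 C=34] open={R3}
Step 8: reserve R5 B 3 -> on_hand[A=34 B=35 C=34] avail[A=34 B=25 C=34] open={R3,R5}
Step 9: commit R3 -> on_hand[A=34 B=28 C=34] avail[A=34 B=25 C=34] open={R5}
Step 10: commit R5 -> on_hand[A=34 B=25 C=34] avail[A=34 B=25 C=34] open={}
Step 11: reserve R6 A 7 -> on_hand[A=34 B=25 C=34] avail[A=27 B=25 C=34] open={R6}
Step 12: reserve R7 B 6 -> on_hand[A=34 B=25 C=34] avail[A=27 B=19 C=34] open={R6,R7}
Step 13: commit R6 -> on_hand[A=27 B=25 C=34] avail[A=27 B=19 C=34] open={R7}
Step 14: commit R7 -> on_hand[A=27 B=19 C=34] avail[A=27 B=19 C=34] open={}
Step 15: reserve R8 B 4 -> on_hand[A=27 B=19 C=34] avail[A=27 B=15 C=34] open={R8}
Step 16: commit R8 -> on_hand[A=27 B=15 C=34] avail[A=27 B=15 C=34] open={}
Step 17: reserve R9 A 5 -> on_hand[A=27 B=15 C=34] avail[A=22 B=15 C=34] open={R9}
Open reservations: ['R9'] -> 1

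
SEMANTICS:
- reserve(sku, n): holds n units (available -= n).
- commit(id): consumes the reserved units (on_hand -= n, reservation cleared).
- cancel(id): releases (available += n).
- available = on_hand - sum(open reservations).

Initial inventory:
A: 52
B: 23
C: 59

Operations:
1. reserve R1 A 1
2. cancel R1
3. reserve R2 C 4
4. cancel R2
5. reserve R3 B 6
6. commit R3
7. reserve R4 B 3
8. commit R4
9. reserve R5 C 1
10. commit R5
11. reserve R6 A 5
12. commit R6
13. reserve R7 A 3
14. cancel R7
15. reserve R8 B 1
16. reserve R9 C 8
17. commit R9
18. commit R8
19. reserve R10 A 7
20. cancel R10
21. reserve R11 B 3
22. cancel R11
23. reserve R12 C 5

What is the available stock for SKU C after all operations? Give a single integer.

Step 1: reserve R1 A 1 -> on_hand[A=52 B=23 C=59] avail[A=51 B=23 C=59] open={R1}
Step 2: cancel R1 -> on_hand[A=52 B=23 C=59] avail[A=52 B=23 C=59] open={}
Step 3: reserve R2 C 4 -> on_hand[A=52 B=23 C=59] avail[A=52 B=23 C=55] open={R2}
Step 4: cancel R2 -> on_hand[A=52 B=23 C=59] avail[A=52 B=23 C=59] open={}
Step 5: reserve R3 B 6 -> on_hand[A=52 B=23 C=59] avail[A=52 B=17 C=59] open={R3}
Step 6: commit R3 -> on_hand[A=52 B=17 C=59] avail[A=52 B=17 C=59] open={}
Step 7: reserve R4 B 3 -> on_hand[A=52 B=17 C=59] avail[A=52 B=14 C=59] open={R4}
Step 8: commit R4 -> on_hand[A=52 B=14 C=59] avail[A=52 B=14 C=59] open={}
Step 9: reserve R5 C 1 -> on_hand[A=52 B=14 C=59] avail[A=52 B=14 C=58] open={R5}
Step 10: commit R5 -> on_hand[A=52 B=14 C=58] avail[A=52 B=14 C=58] open={}
Step 11: reserve R6 A 5 -> on_hand[A=52 B=14 C=58] avail[A=47 B=14 C=58] open={R6}
Step 12: commit R6 -> on_hand[A=47 B=14 C=58] avail[A=47 B=14 C=58] open={}
Step 13: reserve R7 A 3 -> on_hand[A=47 B=14 C=58] avail[A=44 B=14 C=58] open={R7}
Step 14: cancel R7 -> on_hand[A=47 B=14 C=58] avail[A=47 B=14 C=58] open={}
Step 15: reserve R8 B 1 -> on_hand[A=47 B=14 C=58] avail[A=47 B=13 C=58] open={R8}
Step 16: reserve R9 C 8 -> on_hand[A=47 B=14 C=58] avail[A=47 B=13 C=50] open={R8,R9}
Step 17: commit R9 -> on_hand[A=47 B=14 C=50] avail[A=47 B=13 C=50] open={R8}
Step 18: commit R8 -> on_hand[A=47 B=13 C=50] avail[A=47 B=13 C=50] open={}
Step 19: reserve R10 A 7 -> on_hand[A=47 B=13 C=50] avail[A=40 B=13 C=50] open={R10}
Step 20: cancel R10 -> on_hand[A=47 B=13 C=50] avail[A=47 B=13 C=50] open={}
Step 21: reserve R11 B 3 -> on_hand[A=47 B=13 C=50] avail[A=47 B=10 C=50] open={R11}
Step 22: cancel R11 -> on_hand[A=47 B=13 C=50] avail[A=47 B=13 C=50] open={}
Step 23: reserve R12 C 5 -> on_hand[A=47 B=13 C=50] avail[A=47 B=13 C=45] open={R12}
Final available[C] = 45

Answer: 45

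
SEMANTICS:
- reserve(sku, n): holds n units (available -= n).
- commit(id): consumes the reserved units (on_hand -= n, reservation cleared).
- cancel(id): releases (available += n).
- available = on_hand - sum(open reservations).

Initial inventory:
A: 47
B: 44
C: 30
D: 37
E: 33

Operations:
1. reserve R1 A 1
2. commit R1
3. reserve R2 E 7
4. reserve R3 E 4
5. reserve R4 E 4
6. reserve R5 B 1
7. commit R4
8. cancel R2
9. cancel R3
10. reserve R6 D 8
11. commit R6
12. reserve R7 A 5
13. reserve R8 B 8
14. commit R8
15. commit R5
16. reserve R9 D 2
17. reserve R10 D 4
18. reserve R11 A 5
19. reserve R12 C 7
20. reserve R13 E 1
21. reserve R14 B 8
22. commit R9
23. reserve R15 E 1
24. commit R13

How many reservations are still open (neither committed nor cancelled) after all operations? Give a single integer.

Step 1: reserve R1 A 1 -> on_hand[A=47 B=44 C=30 D=37 E=33] avail[A=46 B=44 C=30 D=37 E=33] open={R1}
Step 2: commit R1 -> on_hand[A=46 B=44 C=30 D=37 E=33] avail[A=46 B=44 C=30 D=37 E=33] open={}
Step 3: reserve R2 E 7 -> on_hand[A=46 B=44 C=30 D=37 E=33] avail[A=46 B=44 C=30 D=37 E=26] open={R2}
Step 4: reserve R3 E 4 -> on_hand[A=46 B=44 C=30 D=37 E=33] avail[A=46 B=44 C=30 D=37 E=22] open={R2,R3}
Step 5: reserve R4 E 4 -> on_hand[A=46 B=44 C=30 D=37 E=33] avail[A=46 B=44 C=30 D=37 E=18] open={R2,R3,R4}
Step 6: reserve R5 B 1 -> on_hand[A=46 B=44 C=30 D=37 E=33] avail[A=46 B=43 C=30 D=37 E=18] open={R2,R3,R4,R5}
Step 7: commit R4 -> on_hand[A=46 B=44 C=30 D=37 E=29] avail[A=46 B=43 C=30 D=37 E=18] open={R2,R3,R5}
Step 8: cancel R2 -> on_hand[A=46 B=44 C=30 D=37 E=29] avail[A=46 B=43 C=30 D=37 E=25] open={R3,R5}
Step 9: cancel R3 -> on_hand[A=46 B=44 C=30 D=37 E=29] avail[A=46 B=43 C=30 D=37 E=29] open={R5}
Step 10: reserve R6 D 8 -> on_hand[A=46 B=44 C=30 D=37 E=29] avail[A=46 B=43 C=30 D=29 E=29] open={R5,R6}
Step 11: commit R6 -> on_hand[A=46 B=44 C=30 D=29 E=29] avail[A=46 B=43 C=30 D=29 E=29] open={R5}
Step 12: reserve R7 A 5 -> on_hand[A=46 B=44 C=30 D=29 E=29] avail[A=41 B=43 C=30 D=29 E=29] open={R5,R7}
Step 13: reserve R8 B 8 -> on_hand[A=46 B=44 C=30 D=29 E=29] avail[A=41 B=35 C=30 D=29 E=29] open={R5,R7,R8}
Step 14: commit R8 -> on_hand[A=46 B=36 C=30 D=29 E=29] avail[A=41 B=35 C=30 D=29 E=29] open={R5,R7}
Step 15: commit R5 -> on_hand[A=46 B=35 C=30 D=29 E=29] avail[A=41 B=35 C=30 D=29 E=29] open={R7}
Step 16: reserve R9 D 2 -> on_hand[A=46 B=35 C=30 D=29 E=29] avail[A=41 B=35 C=30 D=27 E=29] open={R7,R9}
Step 17: reserve R10 D 4 -> on_hand[A=46 B=35 C=30 D=29 E=29] avail[A=41 B=35 C=30 D=23 E=29] open={R10,R7,R9}
Step 18: reserve R11 A 5 -> on_hand[A=46 B=35 C=30 D=29 E=29] avail[A=36 B=35 C=30 D=23 E=29] open={R10,R11,R7,R9}
Step 19: reserve R12 C 7 -> on_hand[A=46 B=35 C=30 D=29 E=29] avail[A=36 B=35 C=23 D=23 E=29] open={R10,R11,R12,R7,R9}
Step 20: reserve R13 E 1 -> on_hand[A=46 B=35 C=30 D=29 E=29] avail[A=36 B=35 C=23 D=23 E=28] open={R10,R11,R12,R13,R7,R9}
Step 21: reserve R14 B 8 -> on_hand[A=46 B=35 C=30 D=29 E=29] avail[A=36 B=27 C=23 D=23 E=28] open={R10,R11,R12,R13,R14,R7,R9}
Step 22: commit R9 -> on_hand[A=46 B=35 C=30 D=27 E=29] avail[A=36 B=27 C=23 D=23 E=28] open={R10,R11,R12,R13,R14,R7}
Step 23: reserve R15 E 1 -> on_hand[A=46 B=35 C=30 D=27 E=29] avail[A=36 B=27 C=23 D=23 E=27] open={R10,R11,R12,R13,R14,R15,R7}
Step 24: commit R13 -> on_hand[A=46 B=35 C=30 D=27 E=28] avail[A=36 B=27 C=23 D=23 E=27] open={R10,R11,R12,R14,R15,R7}
Open reservations: ['R10', 'R11', 'R12', 'R14', 'R15', 'R7'] -> 6

Answer: 6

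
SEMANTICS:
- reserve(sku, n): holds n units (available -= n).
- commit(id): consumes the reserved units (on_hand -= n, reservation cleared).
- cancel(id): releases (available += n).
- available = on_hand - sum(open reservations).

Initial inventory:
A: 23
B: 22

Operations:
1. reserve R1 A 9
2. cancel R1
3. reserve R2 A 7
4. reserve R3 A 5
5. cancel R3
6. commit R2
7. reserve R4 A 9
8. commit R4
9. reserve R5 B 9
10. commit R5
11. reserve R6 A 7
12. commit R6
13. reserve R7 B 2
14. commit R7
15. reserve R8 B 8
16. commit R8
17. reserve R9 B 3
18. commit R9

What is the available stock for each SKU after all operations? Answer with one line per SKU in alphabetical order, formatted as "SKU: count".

Step 1: reserve R1 A 9 -> on_hand[A=23 B=22] avail[A=14 B=22] open={R1}
Step 2: cancel R1 -> on_hand[A=23 B=22] avail[A=23 B=22] open={}
Step 3: reserve R2 A 7 -> on_hand[A=23 B=22] avail[A=16 B=22] open={R2}
Step 4: reserve R3 A 5 -> on_hand[A=23 B=22] avail[A=11 B=22] open={R2,R3}
Step 5: cancel R3 -> on_hand[A=23 B=22] avail[A=16 B=22] open={R2}
Step 6: commit R2 -> on_hand[A=16 B=22] avail[A=16 B=22] open={}
Step 7: reserve R4 A 9 -> on_hand[A=16 B=22] avail[A=7 B=22] open={R4}
Step 8: commit R4 -> on_hand[A=7 B=22] avail[A=7 B=22] open={}
Step 9: reserve R5 B 9 -> on_hand[A=7 B=22] avail[A=7 B=13] open={R5}
Step 10: commit R5 -> on_hand[A=7 B=13] avail[A=7 B=13] open={}
Step 11: reserve R6 A 7 -> on_hand[A=7 B=13] avail[A=0 B=13] open={R6}
Step 12: commit R6 -> on_hand[A=0 B=13] avail[A=0 B=13] open={}
Step 13: reserve R7 B 2 -> on_hand[A=0 B=13] avail[A=0 B=11] open={R7}
Step 14: commit R7 -> on_hand[A=0 B=11] avail[A=0 B=11] open={}
Step 15: reserve R8 B 8 -> on_hand[A=0 B=11] avail[A=0 B=3] open={R8}
Step 16: commit R8 -> on_hand[A=0 B=3] avail[A=0 B=3] open={}
Step 17: reserve R9 B 3 -> on_hand[A=0 B=3] avail[A=0 B=0] open={R9}
Step 18: commit R9 -> on_hand[A=0 B=0] avail[A=0 B=0] open={}

Answer: A: 0
B: 0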